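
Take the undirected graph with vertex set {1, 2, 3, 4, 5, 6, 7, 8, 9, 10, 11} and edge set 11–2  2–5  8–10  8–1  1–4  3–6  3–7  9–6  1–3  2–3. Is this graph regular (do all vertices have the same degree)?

No

Degrees: 1:3, 2:3, 3:4, 4:1, 5:1, 6:2, 7:1, 8:2, 9:1, 10:1, 11:1
Degrees are not all equal (e.g. deg(4)=1 but deg(3)=4); not regular.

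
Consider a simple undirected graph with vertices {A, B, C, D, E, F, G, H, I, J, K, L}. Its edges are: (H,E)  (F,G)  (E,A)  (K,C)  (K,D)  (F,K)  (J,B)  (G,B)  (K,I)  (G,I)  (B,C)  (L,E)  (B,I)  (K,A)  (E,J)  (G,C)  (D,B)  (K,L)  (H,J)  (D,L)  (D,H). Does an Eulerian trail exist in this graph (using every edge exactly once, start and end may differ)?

Degrees: A:2, B:5, C:3, D:4, E:4, F:2, G:4, H:3, I:3, J:3, K:6, L:3
Odd-degree vertices: B, C, H, I, J, L (6 total).
An Eulerian trail requires 0 or 2 odd-degree vertices; here there are 6.

No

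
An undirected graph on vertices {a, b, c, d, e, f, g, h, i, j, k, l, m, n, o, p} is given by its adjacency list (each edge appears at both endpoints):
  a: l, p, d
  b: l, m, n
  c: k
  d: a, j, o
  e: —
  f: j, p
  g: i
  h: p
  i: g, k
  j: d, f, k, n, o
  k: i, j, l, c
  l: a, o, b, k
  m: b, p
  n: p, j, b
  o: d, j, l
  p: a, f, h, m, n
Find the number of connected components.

Component: {e}
Component: {a, b, c, d, f, g, h, i, j, k, l, m, n, o, p}

2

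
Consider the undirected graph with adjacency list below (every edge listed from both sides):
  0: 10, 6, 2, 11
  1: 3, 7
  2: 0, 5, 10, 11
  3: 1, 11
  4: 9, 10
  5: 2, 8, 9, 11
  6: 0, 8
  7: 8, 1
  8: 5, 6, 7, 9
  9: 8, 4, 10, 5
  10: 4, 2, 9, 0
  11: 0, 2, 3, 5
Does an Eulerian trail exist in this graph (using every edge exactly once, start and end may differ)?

Yes

Degrees: 0:4, 1:2, 2:4, 3:2, 4:2, 5:4, 6:2, 7:2, 8:4, 9:4, 10:4, 11:4
Odd-degree vertices: none (0 total).
With 0 odd-degree vertices and all edges in one connected piece, an Eulerian trail exists.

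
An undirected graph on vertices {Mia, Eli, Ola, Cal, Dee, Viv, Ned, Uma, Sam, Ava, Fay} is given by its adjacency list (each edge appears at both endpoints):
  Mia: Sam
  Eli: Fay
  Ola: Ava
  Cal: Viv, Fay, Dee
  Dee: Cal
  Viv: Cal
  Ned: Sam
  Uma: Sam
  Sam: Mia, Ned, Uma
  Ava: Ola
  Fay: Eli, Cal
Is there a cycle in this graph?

No

The graph has 11 vertices, 8 edges, and 3 connected components.
Since 8 = 11 - 3, the graph is a forest and contains no cycle.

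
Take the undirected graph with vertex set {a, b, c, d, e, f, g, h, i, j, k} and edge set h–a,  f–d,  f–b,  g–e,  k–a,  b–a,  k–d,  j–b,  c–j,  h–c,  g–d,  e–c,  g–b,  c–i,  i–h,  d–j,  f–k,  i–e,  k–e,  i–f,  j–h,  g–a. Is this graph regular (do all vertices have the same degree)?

Yes

Degrees: a:4, b:4, c:4, d:4, e:4, f:4, g:4, h:4, i:4, j:4, k:4
All degrees equal 4; the graph is regular.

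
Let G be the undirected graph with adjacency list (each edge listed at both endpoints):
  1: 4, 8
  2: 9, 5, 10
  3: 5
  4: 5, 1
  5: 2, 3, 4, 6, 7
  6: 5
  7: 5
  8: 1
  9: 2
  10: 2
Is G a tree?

Yes

The graph has 10 vertices and 9 edges.
Connected and |E| = |V| - 1, which characterizes a tree.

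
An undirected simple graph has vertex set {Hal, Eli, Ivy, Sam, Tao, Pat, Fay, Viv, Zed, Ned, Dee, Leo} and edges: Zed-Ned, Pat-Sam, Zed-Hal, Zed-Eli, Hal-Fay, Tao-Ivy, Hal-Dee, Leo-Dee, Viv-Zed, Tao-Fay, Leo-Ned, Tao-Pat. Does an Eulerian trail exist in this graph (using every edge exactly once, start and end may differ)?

Degrees: Hal:3, Eli:1, Ivy:1, Sam:1, Tao:3, Pat:2, Fay:2, Viv:1, Zed:4, Ned:2, Dee:2, Leo:2
Odd-degree vertices: Hal, Eli, Ivy, Sam, Tao, Viv (6 total).
With 6 odd-degree vertices (more than two), no single trail can use every edge.

No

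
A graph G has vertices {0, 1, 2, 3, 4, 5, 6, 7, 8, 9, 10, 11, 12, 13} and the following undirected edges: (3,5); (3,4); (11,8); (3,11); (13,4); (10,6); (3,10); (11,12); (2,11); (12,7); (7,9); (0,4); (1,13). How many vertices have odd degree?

8

Degrees: 0:1, 1:1, 2:1, 3:4, 4:3, 5:1, 6:1, 7:2, 8:1, 9:1, 10:2, 11:4, 12:2, 13:2
Odd-degree vertices: 0, 1, 2, 4, 5, 6, 8, 9.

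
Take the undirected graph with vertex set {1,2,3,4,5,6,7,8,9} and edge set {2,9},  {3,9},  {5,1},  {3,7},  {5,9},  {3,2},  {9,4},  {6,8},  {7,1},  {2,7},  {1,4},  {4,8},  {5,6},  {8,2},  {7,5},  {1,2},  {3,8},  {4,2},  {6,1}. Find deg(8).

4

Neighbors of 8: 2, 3, 4, 6.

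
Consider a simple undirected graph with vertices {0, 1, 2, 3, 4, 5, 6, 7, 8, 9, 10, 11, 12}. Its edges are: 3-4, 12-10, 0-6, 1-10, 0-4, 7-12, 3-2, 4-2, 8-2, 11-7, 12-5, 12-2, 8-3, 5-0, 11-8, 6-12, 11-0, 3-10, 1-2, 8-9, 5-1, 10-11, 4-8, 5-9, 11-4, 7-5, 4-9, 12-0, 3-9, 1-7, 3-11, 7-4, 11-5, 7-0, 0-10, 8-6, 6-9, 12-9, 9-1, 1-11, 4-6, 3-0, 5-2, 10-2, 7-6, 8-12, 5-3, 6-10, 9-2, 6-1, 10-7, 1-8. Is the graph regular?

Yes

Degrees: 0:8, 1:8, 2:8, 3:8, 4:8, 5:8, 6:8, 7:8, 8:8, 9:8, 10:8, 11:8, 12:8
All degrees equal 8; the graph is regular.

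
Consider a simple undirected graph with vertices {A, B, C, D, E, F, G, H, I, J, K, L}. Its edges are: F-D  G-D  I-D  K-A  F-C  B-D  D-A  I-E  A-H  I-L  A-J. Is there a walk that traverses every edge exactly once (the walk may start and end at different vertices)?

Degrees: A:4, B:1, C:1, D:5, E:1, F:2, G:1, H:1, I:3, J:1, K:1, L:1
Odd-degree vertices: B, C, D, E, G, H, I, J, K, L (10 total).
An Eulerian trail requires 0 or 2 odd-degree vertices; here there are 10.

No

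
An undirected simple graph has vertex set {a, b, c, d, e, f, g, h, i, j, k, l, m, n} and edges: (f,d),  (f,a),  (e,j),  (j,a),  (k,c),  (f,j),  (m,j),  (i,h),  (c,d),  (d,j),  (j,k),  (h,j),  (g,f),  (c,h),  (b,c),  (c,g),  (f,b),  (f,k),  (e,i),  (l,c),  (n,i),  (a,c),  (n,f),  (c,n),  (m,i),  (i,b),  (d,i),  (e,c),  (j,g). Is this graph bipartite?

The cycle f-j-h-c-n-f has length 5, which is odd, so the graph is not bipartite.

No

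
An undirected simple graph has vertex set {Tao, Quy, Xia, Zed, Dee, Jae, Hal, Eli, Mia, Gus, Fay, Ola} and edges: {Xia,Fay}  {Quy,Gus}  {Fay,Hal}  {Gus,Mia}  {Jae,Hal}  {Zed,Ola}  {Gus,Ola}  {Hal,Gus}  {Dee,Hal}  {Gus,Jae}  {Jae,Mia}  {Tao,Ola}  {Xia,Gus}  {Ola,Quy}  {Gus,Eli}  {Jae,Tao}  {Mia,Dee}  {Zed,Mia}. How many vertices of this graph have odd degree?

2

Degrees: Tao:2, Quy:2, Xia:2, Zed:2, Dee:2, Jae:4, Hal:4, Eli:1, Mia:4, Gus:7, Fay:2, Ola:4
Odd-degree vertices: Eli, Gus.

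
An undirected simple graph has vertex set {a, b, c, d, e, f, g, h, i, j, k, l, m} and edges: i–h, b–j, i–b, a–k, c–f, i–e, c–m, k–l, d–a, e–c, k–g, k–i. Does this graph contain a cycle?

The graph has 13 vertices, 12 edges, and 1 connected component.
A forest on 13 vertices with 1 component has exactly 12 edges, which matches — so no cycle.

No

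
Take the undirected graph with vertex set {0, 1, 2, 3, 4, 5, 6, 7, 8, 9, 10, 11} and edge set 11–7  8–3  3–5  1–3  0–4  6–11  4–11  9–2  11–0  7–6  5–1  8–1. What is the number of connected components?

Component: {10}
Component: {2, 9}
Component: {1, 3, 5, 8}
Component: {0, 4, 6, 7, 11}

4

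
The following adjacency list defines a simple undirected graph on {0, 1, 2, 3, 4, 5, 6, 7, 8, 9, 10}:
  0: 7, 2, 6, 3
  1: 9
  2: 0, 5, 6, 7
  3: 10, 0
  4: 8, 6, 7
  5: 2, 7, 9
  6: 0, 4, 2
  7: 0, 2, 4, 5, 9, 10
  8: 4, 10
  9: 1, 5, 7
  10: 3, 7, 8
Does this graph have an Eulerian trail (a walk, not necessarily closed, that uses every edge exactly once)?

No

Degrees: 0:4, 1:1, 2:4, 3:2, 4:3, 5:3, 6:3, 7:6, 8:2, 9:3, 10:3
Odd-degree vertices: 1, 4, 5, 6, 9, 10 (6 total).
With 6 odd-degree vertices (more than two), no single trail can use every edge.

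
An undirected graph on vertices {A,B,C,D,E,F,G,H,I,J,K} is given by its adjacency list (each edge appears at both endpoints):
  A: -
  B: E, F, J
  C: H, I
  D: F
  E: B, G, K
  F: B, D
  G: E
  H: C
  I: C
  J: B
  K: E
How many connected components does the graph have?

Component: {A}
Component: {C, H, I}
Component: {B, D, E, F, G, J, K}

3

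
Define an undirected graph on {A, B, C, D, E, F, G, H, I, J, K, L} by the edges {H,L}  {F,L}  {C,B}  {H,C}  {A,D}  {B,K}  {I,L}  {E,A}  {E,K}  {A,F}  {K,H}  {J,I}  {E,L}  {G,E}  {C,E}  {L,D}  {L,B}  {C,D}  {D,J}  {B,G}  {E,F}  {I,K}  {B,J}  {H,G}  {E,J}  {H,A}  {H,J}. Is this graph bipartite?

F-E-L-F is an odd cycle (length 3), and a bipartite graph can contain only even cycles.

No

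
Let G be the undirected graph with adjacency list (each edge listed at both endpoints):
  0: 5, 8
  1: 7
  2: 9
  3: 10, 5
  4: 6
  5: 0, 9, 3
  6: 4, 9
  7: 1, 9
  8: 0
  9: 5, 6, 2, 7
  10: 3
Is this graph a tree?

The graph has 11 vertices and 10 edges.
It is connected with exactly 10 edges, hence acyclic — it is a tree.

Yes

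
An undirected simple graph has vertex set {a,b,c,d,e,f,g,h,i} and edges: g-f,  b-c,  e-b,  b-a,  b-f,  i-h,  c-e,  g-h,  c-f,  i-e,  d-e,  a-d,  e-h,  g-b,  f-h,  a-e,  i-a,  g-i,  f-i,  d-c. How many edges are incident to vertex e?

6

Neighbors of e: a, b, c, d, h, i.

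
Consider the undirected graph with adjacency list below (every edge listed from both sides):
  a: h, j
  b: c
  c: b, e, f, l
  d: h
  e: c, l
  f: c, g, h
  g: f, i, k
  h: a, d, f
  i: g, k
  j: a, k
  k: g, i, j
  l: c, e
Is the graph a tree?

No

The graph has 12 vertices and 14 edges.
Connected but with 14 > 11 edges, so it has a cycle and is not a tree.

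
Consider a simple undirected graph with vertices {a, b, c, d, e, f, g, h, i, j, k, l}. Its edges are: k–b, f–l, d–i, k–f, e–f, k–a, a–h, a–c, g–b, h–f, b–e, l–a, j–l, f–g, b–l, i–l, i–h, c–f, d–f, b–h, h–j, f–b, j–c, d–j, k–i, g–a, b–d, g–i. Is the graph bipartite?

b-f-l-b is an odd cycle (length 3), and a bipartite graph can contain only even cycles.

No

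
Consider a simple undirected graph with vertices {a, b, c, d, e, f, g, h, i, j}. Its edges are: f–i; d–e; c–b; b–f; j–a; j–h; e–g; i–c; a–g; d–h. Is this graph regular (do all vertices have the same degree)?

Degrees: a:2, b:2, c:2, d:2, e:2, f:2, g:2, h:2, i:2, j:2
All degrees equal 2; the graph is regular.

Yes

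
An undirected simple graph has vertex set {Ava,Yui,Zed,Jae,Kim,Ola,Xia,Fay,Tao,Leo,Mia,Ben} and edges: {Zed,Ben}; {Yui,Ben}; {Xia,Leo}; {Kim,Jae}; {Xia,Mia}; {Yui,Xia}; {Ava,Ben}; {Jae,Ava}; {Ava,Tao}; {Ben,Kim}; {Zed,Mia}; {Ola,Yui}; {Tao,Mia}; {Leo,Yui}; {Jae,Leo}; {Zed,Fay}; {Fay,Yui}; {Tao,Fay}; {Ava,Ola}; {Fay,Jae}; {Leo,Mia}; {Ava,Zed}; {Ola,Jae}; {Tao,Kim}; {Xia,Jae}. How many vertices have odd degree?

Degrees: Ava:5, Yui:5, Zed:4, Jae:6, Kim:3, Ola:3, Xia:4, Fay:4, Tao:4, Leo:4, Mia:4, Ben:4
Odd-degree vertices: Ava, Yui, Kim, Ola.

4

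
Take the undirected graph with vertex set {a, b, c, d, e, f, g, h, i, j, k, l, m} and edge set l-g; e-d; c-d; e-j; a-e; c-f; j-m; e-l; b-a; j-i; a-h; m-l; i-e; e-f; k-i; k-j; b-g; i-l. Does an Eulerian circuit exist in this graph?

No

Degrees: a:3, b:2, c:2, d:2, e:6, f:2, g:2, h:1, i:4, j:4, k:2, l:4, m:2
Vertices with odd degree: a, h. An Eulerian circuit requires all degrees even.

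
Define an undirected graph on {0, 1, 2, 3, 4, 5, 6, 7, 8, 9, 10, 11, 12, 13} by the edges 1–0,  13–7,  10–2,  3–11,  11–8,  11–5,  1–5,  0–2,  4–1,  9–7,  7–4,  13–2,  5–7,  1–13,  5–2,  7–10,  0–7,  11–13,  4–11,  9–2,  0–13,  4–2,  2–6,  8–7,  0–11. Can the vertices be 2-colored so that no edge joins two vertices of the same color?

1-0-13-1 is an odd cycle (length 3), and a bipartite graph can contain only even cycles.

No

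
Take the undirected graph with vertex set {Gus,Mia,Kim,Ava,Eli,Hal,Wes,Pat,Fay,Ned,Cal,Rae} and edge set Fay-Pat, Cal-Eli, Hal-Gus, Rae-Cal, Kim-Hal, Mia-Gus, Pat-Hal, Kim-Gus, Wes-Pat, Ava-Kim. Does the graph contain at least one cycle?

|V| = 12, |E| = 10, number of components = 3.
Since 10 > 12 - 3, a cycle must exist; for instance Gus-Hal-Kim-Gus.

Yes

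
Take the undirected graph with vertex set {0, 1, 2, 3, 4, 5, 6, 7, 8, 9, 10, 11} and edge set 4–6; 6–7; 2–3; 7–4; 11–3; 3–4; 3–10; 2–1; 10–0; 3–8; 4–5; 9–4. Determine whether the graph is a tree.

No

|V| = 12, |E| = 12.
Connected but with 12 > 11 edges, so it has a cycle and is not a tree.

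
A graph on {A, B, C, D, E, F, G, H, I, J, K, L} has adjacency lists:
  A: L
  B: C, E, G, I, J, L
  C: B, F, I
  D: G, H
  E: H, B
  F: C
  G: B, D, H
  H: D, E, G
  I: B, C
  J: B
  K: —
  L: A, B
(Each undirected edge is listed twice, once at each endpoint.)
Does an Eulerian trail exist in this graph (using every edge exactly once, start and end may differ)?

Degrees: A:1, B:6, C:3, D:2, E:2, F:1, G:3, H:3, I:2, J:1, K:0, L:2
Odd-degree vertices: A, C, F, G, H, J (6 total).
With 6 odd-degree vertices (more than two), no single trail can use every edge.

No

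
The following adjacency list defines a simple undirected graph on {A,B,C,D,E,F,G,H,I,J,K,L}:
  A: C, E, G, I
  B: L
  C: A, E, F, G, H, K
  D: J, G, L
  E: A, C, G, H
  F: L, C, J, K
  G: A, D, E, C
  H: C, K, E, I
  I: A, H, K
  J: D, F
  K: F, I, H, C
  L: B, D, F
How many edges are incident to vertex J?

2

Neighbors of J: D, F.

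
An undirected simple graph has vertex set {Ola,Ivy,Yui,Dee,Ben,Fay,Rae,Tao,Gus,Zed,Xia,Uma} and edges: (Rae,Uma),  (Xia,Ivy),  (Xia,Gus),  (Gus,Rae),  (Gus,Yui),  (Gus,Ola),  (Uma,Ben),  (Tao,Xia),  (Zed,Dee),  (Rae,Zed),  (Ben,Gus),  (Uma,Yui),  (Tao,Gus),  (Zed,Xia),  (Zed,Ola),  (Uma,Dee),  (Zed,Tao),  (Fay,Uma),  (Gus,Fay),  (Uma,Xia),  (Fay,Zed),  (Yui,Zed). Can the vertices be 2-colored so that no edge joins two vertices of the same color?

No

Xia-Tao-Gus-Xia is an odd cycle (length 3), and a bipartite graph can contain only even cycles.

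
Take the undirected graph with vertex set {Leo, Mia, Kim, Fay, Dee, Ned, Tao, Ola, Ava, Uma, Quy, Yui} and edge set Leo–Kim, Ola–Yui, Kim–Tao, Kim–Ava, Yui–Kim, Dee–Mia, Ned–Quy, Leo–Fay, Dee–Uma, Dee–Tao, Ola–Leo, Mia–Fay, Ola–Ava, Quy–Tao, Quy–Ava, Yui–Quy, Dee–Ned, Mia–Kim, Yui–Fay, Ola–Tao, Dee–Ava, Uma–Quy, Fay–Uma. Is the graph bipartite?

Yes

Color {Kim, Fay, Dee, Ola, Quy} black and {Leo, Mia, Ned, Tao, Ava, Uma, Yui} white. No edge joins two same-colored vertices, so the graph is bipartite.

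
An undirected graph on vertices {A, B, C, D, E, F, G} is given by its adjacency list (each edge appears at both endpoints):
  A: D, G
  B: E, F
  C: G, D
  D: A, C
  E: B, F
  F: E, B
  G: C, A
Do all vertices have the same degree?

Degrees: A:2, B:2, C:2, D:2, E:2, F:2, G:2
All degrees equal 2; the graph is regular.

Yes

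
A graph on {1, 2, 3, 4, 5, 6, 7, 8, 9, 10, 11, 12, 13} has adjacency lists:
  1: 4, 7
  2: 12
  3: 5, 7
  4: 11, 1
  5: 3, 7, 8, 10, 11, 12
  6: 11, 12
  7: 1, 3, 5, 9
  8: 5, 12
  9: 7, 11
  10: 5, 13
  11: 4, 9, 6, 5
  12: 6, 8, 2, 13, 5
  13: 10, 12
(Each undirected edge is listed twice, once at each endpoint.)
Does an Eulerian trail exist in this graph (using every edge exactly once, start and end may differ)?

Yes

Degrees: 1:2, 2:1, 3:2, 4:2, 5:6, 6:2, 7:4, 8:2, 9:2, 10:2, 11:4, 12:5, 13:2
Odd-degree vertices: 2, 12 (2 total).
With 2 odd-degree vertices and all edges in one connected piece, an Eulerian trail exists (from 2 to 12).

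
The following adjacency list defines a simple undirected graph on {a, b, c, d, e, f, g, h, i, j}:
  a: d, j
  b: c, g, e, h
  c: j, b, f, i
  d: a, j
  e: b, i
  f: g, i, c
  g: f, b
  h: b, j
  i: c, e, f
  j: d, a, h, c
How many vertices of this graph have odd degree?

Degrees: a:2, b:4, c:4, d:2, e:2, f:3, g:2, h:2, i:3, j:4
Odd-degree vertices: f, i.

2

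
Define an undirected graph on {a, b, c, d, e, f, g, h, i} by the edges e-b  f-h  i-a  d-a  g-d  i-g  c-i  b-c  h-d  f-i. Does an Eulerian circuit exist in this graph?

No

Degrees: a:2, b:2, c:2, d:3, e:1, f:2, g:2, h:2, i:4
Vertices with odd degree: d, e. An Eulerian circuit requires all degrees even.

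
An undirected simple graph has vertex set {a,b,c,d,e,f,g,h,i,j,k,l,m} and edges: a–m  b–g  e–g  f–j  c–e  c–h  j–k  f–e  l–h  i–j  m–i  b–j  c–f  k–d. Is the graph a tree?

|V| = 13, |E| = 14.
Connected but with 14 > 12 edges, so it has a cycle and is not a tree.

No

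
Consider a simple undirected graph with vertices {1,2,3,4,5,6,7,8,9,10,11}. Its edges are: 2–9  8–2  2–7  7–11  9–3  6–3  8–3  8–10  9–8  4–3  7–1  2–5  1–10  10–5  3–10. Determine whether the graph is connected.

Yes

Starting from 1 and exploring outward reaches every vertex (1, 7, 10, 2, 11, 8, 3, 5, 9, 6, 4); the graph is connected.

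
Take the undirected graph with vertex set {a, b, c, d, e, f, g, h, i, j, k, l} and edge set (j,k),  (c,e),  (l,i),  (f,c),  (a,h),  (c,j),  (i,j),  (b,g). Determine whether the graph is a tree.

The graph has 12 vertices and 8 edges.
It is not connected, so it is not a tree.

No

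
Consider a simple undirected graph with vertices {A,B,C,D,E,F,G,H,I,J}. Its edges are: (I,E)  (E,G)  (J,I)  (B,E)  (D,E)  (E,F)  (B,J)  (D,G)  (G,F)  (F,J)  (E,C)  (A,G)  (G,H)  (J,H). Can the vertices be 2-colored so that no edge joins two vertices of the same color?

No

The cycle D-E-G-D has length 3, which is odd, so the graph is not bipartite.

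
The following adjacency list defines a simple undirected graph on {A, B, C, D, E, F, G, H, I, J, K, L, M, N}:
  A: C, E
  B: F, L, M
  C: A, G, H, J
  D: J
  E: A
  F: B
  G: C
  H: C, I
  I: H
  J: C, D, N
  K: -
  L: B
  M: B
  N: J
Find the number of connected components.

3

Component: {K}
Component: {B, F, L, M}
Component: {A, C, D, E, G, H, I, J, N}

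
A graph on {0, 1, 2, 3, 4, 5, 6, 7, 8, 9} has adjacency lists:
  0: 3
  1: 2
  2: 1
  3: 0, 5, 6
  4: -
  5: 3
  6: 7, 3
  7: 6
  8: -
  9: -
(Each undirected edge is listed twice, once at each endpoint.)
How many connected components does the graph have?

Component: {4}
Component: {8}
Component: {9}
Component: {1, 2}
Component: {0, 3, 5, 6, 7}

5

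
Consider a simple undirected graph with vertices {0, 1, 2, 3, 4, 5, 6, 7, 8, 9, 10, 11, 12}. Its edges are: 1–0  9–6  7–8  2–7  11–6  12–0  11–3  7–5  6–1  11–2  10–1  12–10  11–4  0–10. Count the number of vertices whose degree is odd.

10

Degrees: 0:3, 1:3, 2:2, 3:1, 4:1, 5:1, 6:3, 7:3, 8:1, 9:1, 10:3, 11:4, 12:2
Odd-degree vertices: 0, 1, 3, 4, 5, 6, 7, 8, 9, 10.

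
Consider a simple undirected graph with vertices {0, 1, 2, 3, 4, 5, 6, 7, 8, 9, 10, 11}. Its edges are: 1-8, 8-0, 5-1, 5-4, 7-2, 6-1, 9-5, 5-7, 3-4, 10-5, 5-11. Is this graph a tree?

Yes

|V| = 12, |E| = 11.
Connected and |E| = |V| - 1, which characterizes a tree.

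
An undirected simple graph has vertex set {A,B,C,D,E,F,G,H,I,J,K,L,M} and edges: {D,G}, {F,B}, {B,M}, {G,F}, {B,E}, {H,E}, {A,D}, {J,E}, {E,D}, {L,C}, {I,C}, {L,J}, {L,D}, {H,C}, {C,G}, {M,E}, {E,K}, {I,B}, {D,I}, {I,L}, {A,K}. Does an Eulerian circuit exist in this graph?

Degrees: A:2, B:4, C:4, D:5, E:6, F:2, G:3, H:2, I:4, J:2, K:2, L:4, M:2
D, G have odd degree; an Eulerian circuit needs every degree to be even, so none exists.

No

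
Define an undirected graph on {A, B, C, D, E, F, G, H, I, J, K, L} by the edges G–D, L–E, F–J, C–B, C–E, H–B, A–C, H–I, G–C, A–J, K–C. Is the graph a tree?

Yes

The graph has 12 vertices and 11 edges.
Connected and |E| = |V| - 1, which characterizes a tree.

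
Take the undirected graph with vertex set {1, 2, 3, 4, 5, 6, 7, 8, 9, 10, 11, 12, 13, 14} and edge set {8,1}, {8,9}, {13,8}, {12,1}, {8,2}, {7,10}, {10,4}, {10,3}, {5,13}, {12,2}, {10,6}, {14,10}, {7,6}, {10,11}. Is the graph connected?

Component: {1, 2, 5, 8, 9, 12, 13}
Component: {3, 4, 6, 7, 10, 11, 14}
There are 2 separate components, so the graph is not connected.

No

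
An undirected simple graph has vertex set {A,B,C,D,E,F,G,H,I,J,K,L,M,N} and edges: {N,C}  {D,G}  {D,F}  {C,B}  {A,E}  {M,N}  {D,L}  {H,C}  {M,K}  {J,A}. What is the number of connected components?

4

Component: {I}
Component: {A, E, J}
Component: {D, F, G, L}
Component: {B, C, H, K, M, N}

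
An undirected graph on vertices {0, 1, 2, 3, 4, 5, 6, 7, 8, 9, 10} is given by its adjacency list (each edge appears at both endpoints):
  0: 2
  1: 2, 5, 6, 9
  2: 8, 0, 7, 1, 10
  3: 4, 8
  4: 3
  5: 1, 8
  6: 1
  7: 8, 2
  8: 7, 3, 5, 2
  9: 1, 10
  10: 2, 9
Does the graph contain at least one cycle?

The graph has 11 vertices, 13 edges, and 1 connected component.
One cycle is 2-8-5-1-2.

Yes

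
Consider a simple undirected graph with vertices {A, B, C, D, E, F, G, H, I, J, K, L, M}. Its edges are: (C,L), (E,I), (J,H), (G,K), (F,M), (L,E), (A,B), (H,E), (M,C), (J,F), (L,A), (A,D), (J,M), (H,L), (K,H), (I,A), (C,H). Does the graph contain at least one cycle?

|V| = 13, |E| = 17, number of components = 1.
Since 17 > 13 - 1, a cycle must exist; for instance J-M-F-J.

Yes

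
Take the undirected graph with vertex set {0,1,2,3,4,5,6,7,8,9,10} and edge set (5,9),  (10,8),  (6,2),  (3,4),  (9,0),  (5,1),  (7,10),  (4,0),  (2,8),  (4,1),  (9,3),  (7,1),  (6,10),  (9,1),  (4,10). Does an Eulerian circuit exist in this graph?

Degrees: 0:2, 1:4, 2:2, 3:2, 4:4, 5:2, 6:2, 7:2, 8:2, 9:4, 10:4
All degrees are even and the non-isolated vertices are connected — an Eulerian circuit exists.

Yes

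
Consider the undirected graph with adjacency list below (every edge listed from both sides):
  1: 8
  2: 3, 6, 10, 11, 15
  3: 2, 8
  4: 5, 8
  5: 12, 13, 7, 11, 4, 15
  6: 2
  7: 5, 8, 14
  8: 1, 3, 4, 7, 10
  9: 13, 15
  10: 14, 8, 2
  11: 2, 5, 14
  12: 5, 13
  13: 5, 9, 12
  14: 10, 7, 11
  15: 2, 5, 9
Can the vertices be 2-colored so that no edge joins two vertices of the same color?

No

5-12-13-5 is an odd cycle (length 3), and a bipartite graph can contain only even cycles.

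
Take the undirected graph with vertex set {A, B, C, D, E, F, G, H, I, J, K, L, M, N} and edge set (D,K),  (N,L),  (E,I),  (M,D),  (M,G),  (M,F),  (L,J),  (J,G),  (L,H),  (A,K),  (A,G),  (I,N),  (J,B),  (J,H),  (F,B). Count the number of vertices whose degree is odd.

4

Degrees: A:2, B:2, C:0, D:2, E:1, F:2, G:3, H:2, I:2, J:4, K:2, L:3, M:3, N:2
Odd-degree vertices: E, G, L, M.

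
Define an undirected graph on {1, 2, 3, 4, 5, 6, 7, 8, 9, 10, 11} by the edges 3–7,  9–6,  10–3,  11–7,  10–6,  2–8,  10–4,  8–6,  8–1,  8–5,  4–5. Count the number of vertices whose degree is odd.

6

Degrees: 1:1, 2:1, 3:2, 4:2, 5:2, 6:3, 7:2, 8:4, 9:1, 10:3, 11:1
Odd-degree vertices: 1, 2, 6, 9, 10, 11.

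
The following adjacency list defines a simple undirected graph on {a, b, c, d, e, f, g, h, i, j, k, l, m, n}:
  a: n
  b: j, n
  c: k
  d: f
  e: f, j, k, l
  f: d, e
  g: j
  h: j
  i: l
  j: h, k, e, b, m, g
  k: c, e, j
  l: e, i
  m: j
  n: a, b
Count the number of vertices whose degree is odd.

8

Degrees: a:1, b:2, c:1, d:1, e:4, f:2, g:1, h:1, i:1, j:6, k:3, l:2, m:1, n:2
Odd-degree vertices: a, c, d, g, h, i, k, m.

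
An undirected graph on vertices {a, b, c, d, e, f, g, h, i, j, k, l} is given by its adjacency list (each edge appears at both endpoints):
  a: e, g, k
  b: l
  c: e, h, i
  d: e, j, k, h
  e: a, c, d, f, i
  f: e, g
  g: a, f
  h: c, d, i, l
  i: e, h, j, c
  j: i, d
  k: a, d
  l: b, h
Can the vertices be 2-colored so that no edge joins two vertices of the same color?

c-i-h-c is an odd cycle (length 3), and a bipartite graph can contain only even cycles.

No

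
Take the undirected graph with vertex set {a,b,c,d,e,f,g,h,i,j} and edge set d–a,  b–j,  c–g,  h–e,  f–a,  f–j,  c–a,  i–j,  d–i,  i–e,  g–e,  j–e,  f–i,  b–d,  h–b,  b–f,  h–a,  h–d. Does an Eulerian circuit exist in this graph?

Yes

Degrees: a:4, b:4, c:2, d:4, e:4, f:4, g:2, h:4, i:4, j:4
Every vertex has even degree and the edges form a single connected piece, so an Eulerian circuit exists.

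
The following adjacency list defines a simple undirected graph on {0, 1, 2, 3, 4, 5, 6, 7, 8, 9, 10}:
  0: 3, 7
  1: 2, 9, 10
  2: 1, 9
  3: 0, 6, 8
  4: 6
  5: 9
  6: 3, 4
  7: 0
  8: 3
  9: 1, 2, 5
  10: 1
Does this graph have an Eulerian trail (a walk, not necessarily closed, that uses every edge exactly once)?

No

Degrees: 0:2, 1:3, 2:2, 3:3, 4:1, 5:1, 6:2, 7:1, 8:1, 9:3, 10:1
Odd-degree vertices: 1, 3, 4, 5, 7, 8, 9, 10 (8 total).
With 8 odd-degree vertices (more than two), no single trail can use every edge.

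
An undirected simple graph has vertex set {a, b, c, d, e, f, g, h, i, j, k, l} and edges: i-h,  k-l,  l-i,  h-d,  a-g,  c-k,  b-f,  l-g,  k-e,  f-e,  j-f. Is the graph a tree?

Yes

The graph has 12 vertices and 11 edges.
It is connected with exactly 11 edges, hence acyclic — it is a tree.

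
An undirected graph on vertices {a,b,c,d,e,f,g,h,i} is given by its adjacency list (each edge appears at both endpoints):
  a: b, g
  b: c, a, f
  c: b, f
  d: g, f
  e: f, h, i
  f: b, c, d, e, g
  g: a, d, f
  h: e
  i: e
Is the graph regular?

No

Degrees: a:2, b:3, c:2, d:2, e:3, f:5, g:3, h:1, i:1
Degrees are not all equal (e.g. deg(h)=1 but deg(f)=5); not regular.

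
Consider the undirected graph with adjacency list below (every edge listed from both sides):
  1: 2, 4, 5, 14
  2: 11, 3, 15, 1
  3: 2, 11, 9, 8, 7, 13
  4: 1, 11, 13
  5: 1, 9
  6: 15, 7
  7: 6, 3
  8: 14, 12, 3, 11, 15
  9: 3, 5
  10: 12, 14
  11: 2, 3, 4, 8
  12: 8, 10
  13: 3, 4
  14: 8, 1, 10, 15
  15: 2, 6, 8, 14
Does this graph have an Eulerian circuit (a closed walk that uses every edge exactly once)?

Degrees: 1:4, 2:4, 3:6, 4:3, 5:2, 6:2, 7:2, 8:5, 9:2, 10:2, 11:4, 12:2, 13:2, 14:4, 15:4
Vertices with odd degree: 4, 8. An Eulerian circuit requires all degrees even.

No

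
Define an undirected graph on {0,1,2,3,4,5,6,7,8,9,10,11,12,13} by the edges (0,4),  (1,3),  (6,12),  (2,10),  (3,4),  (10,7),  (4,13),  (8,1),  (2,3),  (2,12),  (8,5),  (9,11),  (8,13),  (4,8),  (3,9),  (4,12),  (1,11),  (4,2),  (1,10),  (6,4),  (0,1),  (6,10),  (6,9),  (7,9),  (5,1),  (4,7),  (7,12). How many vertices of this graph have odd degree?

0

Degrees: 0:2, 1:6, 2:4, 3:4, 4:8, 5:2, 6:4, 7:4, 8:4, 9:4, 10:4, 11:2, 12:4, 13:2
Odd-degree vertices: none.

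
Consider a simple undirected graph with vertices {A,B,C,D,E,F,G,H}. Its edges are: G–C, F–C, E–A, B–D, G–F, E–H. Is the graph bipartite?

F-C-G-F is an odd cycle (length 3), and a bipartite graph can contain only even cycles.

No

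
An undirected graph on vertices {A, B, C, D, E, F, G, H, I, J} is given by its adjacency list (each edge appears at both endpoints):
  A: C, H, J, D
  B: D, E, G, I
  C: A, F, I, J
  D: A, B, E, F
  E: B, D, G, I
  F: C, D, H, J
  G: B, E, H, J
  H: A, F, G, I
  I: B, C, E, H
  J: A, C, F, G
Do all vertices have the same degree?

Degrees: A:4, B:4, C:4, D:4, E:4, F:4, G:4, H:4, I:4, J:4
All degrees equal 4; the graph is regular.

Yes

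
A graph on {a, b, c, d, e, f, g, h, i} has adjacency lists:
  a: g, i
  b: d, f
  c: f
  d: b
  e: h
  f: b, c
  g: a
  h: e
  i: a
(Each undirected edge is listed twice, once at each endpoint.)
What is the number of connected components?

Component: {e, h}
Component: {a, g, i}
Component: {b, c, d, f}

3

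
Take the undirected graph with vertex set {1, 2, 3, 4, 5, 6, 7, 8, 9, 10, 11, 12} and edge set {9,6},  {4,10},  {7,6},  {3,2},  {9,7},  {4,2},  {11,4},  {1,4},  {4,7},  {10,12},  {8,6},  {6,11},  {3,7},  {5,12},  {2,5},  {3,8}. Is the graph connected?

Starting from 1 and exploring outward reaches every vertex (1, 4, 2, 7, 11, 10, 5, 3, 6, 9, 12, 8); the graph is connected.

Yes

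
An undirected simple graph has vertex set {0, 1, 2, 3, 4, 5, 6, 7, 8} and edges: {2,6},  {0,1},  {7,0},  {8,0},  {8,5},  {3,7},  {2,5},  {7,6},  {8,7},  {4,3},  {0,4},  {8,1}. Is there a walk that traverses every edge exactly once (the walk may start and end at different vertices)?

Yes

Degrees: 0:4, 1:2, 2:2, 3:2, 4:2, 5:2, 6:2, 7:4, 8:4
Odd-degree vertices: none (0 total).
With 0 odd-degree vertices and all edges in one connected piece, an Eulerian trail exists.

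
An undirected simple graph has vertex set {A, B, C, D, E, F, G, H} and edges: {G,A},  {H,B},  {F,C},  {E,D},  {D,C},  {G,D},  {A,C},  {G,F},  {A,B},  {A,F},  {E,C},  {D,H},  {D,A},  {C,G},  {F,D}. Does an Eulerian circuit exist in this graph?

Degrees: A:5, B:2, C:5, D:6, E:2, F:4, G:4, H:2
A, C have odd degree; an Eulerian circuit needs every degree to be even, so none exists.

No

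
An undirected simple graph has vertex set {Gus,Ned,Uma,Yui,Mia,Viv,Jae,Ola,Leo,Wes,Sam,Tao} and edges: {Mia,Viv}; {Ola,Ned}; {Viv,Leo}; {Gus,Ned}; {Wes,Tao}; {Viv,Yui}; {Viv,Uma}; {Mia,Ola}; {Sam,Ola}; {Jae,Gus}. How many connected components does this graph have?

2

Component: {Wes, Tao}
Component: {Gus, Ned, Uma, Yui, Mia, Viv, Jae, Ola, Leo, Sam}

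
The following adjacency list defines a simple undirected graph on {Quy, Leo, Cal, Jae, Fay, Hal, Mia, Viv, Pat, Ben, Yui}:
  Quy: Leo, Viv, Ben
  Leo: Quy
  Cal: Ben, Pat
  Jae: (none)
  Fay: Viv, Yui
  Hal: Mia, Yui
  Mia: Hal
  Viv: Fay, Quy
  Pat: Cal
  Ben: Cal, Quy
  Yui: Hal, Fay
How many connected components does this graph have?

2

Component: {Jae}
Component: {Quy, Leo, Cal, Fay, Hal, Mia, Viv, Pat, Ben, Yui}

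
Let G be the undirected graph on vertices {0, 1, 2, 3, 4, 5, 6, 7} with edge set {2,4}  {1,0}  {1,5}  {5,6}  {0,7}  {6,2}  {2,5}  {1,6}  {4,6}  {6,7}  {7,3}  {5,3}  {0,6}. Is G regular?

Degrees: 0:3, 1:3, 2:3, 3:2, 4:2, 5:4, 6:6, 7:3
Degrees are not all equal (e.g. deg(3)=2 but deg(6)=6); not regular.

No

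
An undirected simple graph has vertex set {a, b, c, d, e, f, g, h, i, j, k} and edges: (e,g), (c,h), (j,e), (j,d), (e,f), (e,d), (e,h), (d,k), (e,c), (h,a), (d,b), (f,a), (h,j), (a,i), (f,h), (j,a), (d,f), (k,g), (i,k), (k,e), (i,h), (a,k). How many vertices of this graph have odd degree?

6

Degrees: a:5, b:1, c:2, d:5, e:7, f:4, g:2, h:6, i:3, j:4, k:5
Odd-degree vertices: a, b, d, e, i, k.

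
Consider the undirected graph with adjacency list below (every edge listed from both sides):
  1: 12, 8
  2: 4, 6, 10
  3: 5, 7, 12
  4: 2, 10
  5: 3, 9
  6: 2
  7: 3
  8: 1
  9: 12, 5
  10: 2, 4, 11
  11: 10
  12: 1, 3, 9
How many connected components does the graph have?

Component: {2, 4, 6, 10, 11}
Component: {1, 3, 5, 7, 8, 9, 12}

2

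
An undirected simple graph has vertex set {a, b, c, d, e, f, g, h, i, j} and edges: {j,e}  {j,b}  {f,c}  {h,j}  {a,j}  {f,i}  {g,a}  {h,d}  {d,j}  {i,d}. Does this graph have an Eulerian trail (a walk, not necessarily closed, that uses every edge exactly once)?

No

Degrees: a:2, b:1, c:1, d:3, e:1, f:2, g:1, h:2, i:2, j:5
Odd-degree vertices: b, c, d, e, g, j (6 total).
An Eulerian trail requires 0 or 2 odd-degree vertices; here there are 6.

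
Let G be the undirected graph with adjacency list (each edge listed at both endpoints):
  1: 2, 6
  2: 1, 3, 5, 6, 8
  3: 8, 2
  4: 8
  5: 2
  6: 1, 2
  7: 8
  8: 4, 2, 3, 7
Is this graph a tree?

No

The graph has 8 vertices and 9 edges.
Connected but with 9 > 7 edges, so it has a cycle and is not a tree.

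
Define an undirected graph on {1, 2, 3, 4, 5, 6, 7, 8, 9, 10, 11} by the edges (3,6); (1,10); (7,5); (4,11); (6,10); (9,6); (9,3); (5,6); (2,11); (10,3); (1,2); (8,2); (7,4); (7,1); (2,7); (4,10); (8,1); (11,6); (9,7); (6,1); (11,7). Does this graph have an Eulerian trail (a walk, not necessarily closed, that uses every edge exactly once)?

No

Degrees: 1:5, 2:4, 3:3, 4:3, 5:2, 6:6, 7:6, 8:2, 9:3, 10:4, 11:4
Odd-degree vertices: 1, 3, 4, 9 (4 total).
An Eulerian trail requires 0 or 2 odd-degree vertices; here there are 4.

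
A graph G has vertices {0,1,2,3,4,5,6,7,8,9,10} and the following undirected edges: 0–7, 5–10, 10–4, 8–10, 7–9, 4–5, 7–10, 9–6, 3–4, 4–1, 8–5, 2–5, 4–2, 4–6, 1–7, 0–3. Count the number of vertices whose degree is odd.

Degrees: 0:2, 1:2, 2:2, 3:2, 4:6, 5:4, 6:2, 7:4, 8:2, 9:2, 10:4
Odd-degree vertices: none.

0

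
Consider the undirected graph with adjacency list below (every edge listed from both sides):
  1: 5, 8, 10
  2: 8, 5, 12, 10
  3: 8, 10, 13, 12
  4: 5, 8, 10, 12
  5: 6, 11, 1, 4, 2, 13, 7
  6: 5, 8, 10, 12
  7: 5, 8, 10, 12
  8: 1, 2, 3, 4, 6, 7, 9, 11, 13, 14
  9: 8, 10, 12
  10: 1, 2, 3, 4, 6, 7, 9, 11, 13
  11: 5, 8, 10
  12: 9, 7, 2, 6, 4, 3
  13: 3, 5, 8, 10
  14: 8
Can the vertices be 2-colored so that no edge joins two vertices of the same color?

No

3-13-8-3 is an odd cycle (length 3), and a bipartite graph can contain only even cycles.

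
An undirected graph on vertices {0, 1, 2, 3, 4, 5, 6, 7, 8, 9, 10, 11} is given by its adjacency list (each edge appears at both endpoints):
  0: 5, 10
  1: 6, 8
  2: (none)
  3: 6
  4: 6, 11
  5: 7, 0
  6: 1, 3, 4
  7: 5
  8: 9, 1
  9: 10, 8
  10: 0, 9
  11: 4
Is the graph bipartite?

Yes

A valid 2-coloring puts {2, 5, 6, 8, 10, 11} on one side and {0, 1, 3, 4, 7, 9} on the other; every edge crosses between the two sides.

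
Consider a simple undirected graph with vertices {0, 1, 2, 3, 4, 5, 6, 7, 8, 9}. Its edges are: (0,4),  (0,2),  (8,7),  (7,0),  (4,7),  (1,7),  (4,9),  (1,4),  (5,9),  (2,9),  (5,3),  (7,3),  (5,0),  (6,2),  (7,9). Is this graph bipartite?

The cycle 4-7-9-4 has length 3, which is odd, so the graph is not bipartite.

No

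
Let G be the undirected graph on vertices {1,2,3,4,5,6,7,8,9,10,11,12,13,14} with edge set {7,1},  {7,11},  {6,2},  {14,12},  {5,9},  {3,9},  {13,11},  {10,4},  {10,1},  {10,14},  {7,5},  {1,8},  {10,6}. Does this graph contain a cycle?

No

The graph has 14 vertices, 13 edges, and 1 connected component.
A forest on 14 vertices with 1 component has exactly 13 edges, which matches — so no cycle.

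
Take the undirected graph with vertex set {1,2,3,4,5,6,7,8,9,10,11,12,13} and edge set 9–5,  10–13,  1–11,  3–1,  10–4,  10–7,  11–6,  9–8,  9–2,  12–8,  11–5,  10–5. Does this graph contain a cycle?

The graph has 13 vertices, 12 edges, and 1 connected component.
A forest on 13 vertices with 1 component has exactly 12 edges, which matches — so no cycle.

No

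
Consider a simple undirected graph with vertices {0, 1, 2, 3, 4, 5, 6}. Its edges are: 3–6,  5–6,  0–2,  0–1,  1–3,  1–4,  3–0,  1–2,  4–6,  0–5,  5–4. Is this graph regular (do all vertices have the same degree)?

Degrees: 0:4, 1:4, 2:2, 3:3, 4:3, 5:3, 6:3
Vertex 2 has degree 2 while 0 has degree 4, so the graph is not regular.

No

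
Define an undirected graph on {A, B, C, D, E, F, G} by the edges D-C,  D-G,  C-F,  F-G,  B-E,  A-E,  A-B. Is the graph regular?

Yes

Degrees: A:2, B:2, C:2, D:2, E:2, F:2, G:2
All degrees equal 2; the graph is regular.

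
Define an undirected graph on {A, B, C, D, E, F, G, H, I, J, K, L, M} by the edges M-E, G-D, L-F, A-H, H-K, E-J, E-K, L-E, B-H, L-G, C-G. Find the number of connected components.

Component: {I}
Component: {A, B, C, D, E, F, G, H, J, K, L, M}

2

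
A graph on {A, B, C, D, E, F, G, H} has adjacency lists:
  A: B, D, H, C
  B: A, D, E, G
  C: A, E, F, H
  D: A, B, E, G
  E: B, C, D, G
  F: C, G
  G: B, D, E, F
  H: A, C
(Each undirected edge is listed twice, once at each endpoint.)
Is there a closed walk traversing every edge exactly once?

Degrees: A:4, B:4, C:4, D:4, E:4, F:2, G:4, H:2
Every vertex has even degree and the edges form a single connected piece, so an Eulerian circuit exists.

Yes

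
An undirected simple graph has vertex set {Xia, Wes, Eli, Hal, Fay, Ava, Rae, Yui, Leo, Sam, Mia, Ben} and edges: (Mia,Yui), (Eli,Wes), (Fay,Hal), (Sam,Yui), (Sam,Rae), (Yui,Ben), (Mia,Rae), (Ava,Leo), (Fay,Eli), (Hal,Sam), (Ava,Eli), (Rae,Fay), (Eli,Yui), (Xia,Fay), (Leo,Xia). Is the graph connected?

A breadth-first search from Xia visits Xia, Fay, Leo, Eli, Hal, Rae, Ava, Yui, Wes, Sam, Mia, Ben — all 12 vertices — so the graph is connected.

Yes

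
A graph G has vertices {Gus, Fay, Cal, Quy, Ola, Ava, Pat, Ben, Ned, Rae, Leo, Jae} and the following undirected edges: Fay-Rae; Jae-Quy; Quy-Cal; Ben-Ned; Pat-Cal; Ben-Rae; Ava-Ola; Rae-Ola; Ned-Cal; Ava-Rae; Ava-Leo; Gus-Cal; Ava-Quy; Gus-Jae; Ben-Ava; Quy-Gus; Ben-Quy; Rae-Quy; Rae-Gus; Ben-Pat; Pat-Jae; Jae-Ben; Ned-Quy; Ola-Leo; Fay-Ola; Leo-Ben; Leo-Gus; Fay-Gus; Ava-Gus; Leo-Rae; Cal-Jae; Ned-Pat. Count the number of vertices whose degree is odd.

8

Degrees: Gus:7, Fay:3, Cal:5, Quy:7, Ola:4, Ava:6, Pat:4, Ben:7, Ned:4, Rae:7, Leo:5, Jae:5
Odd-degree vertices: Gus, Fay, Cal, Quy, Ben, Rae, Leo, Jae.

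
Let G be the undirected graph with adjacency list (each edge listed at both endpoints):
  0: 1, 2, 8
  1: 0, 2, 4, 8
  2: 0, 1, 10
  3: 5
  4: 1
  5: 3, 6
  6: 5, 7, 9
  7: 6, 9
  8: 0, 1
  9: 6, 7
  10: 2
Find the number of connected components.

Component: {3, 5, 6, 7, 9}
Component: {0, 1, 2, 4, 8, 10}

2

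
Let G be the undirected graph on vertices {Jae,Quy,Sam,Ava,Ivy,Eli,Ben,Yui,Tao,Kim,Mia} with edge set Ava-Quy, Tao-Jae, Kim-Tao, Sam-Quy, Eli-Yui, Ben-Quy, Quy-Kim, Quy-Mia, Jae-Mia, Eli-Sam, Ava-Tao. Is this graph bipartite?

No

Quy-Ava-Tao-Jae-Mia-Quy is an odd cycle (length 5), and a bipartite graph can contain only even cycles.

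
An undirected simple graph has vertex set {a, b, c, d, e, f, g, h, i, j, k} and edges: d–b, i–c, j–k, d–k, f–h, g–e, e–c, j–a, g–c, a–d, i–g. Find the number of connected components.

3

Component: {f, h}
Component: {c, e, g, i}
Component: {a, b, d, j, k}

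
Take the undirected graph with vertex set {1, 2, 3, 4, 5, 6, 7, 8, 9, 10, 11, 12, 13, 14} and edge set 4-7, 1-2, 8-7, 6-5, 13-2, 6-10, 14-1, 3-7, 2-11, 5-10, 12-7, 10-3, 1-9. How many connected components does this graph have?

Component: {1, 2, 9, 11, 13, 14}
Component: {3, 4, 5, 6, 7, 8, 10, 12}

2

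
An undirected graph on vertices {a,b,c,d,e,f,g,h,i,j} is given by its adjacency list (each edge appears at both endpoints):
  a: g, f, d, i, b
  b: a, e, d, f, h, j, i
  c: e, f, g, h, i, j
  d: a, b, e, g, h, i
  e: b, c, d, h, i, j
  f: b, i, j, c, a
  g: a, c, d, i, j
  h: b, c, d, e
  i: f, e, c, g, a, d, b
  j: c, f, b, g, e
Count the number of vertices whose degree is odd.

Degrees: a:5, b:7, c:6, d:6, e:6, f:5, g:5, h:4, i:7, j:5
Odd-degree vertices: a, b, f, g, i, j.

6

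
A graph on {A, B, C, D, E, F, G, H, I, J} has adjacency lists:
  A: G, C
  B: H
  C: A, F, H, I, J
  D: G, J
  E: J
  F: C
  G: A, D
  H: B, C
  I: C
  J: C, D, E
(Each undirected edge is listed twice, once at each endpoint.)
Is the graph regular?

No

Degrees: A:2, B:1, C:5, D:2, E:1, F:1, G:2, H:2, I:1, J:3
Vertex B has degree 1 while C has degree 5, so the graph is not regular.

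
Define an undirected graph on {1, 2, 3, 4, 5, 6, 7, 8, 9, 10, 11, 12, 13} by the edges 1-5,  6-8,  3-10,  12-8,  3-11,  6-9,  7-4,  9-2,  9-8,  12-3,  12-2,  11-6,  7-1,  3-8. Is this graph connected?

No

Component: {13}
Component: {1, 4, 5, 7}
Component: {2, 3, 6, 8, 9, 10, 11, 12}
There are 3 separate components, so the graph is not connected.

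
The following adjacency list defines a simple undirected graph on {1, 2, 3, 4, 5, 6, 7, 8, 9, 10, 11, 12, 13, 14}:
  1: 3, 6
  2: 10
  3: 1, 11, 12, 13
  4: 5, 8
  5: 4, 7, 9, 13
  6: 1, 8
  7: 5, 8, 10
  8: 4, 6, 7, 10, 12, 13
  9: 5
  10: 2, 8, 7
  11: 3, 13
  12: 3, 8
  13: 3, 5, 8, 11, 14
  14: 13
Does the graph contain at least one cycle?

|V| = 14, |E| = 19, number of components = 1.
One cycle is 8-10-7-5-4-8.

Yes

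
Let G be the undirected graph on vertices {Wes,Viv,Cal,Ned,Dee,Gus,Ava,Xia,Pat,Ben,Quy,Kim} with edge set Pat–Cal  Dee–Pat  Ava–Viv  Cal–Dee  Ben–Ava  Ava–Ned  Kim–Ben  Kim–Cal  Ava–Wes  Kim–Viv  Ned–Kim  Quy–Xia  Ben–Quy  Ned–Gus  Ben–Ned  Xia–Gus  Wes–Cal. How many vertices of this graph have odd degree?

Degrees: Wes:2, Viv:2, Cal:4, Ned:4, Dee:2, Gus:2, Ava:4, Xia:2, Pat:2, Ben:4, Quy:2, Kim:4
Odd-degree vertices: none.

0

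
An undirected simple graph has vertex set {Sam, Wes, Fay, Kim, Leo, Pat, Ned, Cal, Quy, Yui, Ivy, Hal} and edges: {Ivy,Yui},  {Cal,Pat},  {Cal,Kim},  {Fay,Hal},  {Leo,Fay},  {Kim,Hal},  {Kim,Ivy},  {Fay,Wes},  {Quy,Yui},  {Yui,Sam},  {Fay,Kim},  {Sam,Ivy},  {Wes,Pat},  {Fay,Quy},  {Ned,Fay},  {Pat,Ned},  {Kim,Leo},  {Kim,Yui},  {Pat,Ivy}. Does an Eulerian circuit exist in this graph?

Yes

Degrees: Sam:2, Wes:2, Fay:6, Kim:6, Leo:2, Pat:4, Ned:2, Cal:2, Quy:2, Yui:4, Ivy:4, Hal:2
All degrees are even and the non-isolated vertices are connected — an Eulerian circuit exists.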